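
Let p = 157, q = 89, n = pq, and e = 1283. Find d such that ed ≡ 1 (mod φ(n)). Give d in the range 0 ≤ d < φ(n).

107

φ(n) = (p−1)(q−1) = 156·88 = 13728.
Need d with 1283·d ≡ 1 (mod 13728). Apply the extended Euclidean algorithm:
13728 = 10×1283 + 898
1283 = 1×898 + 385
898 = 2×385 + 128
385 = 3×128 + 1
128 = 128×1 + 0
Back-substitute:
1 = 385 − 3·128
1 = −3·898 + 7·385
1 = 7·1283 − 10·898
1 = −10·13728 + 107·1283
So 1283·107 ≡ 1 (mod 13728), hence d = 107.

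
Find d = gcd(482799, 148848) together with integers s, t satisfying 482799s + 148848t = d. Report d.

3

Apply Euclid's algorithm to 482799 and 148848:
482799 = 3·148848 + 36255
148848 = 4·36255 + 3828
36255 = 9·3828 + 1803
3828 = 2·1803 + 222
1803 = 8·222 + 27
222 = 8·27 + 6
27 = 4·6 + 3
6 = 2·3 + 0
gcd(482799, 148848) = 3.
Express as a combination:
3 = 27 − 4·6
3 = −4·222 + 33·27
3 = 33·1803 − 268·222
3 = −268·3828 + 569·1803
3 = 569·36255 − 5389·3828
3 = −5389·148848 + 22125·36255
3 = 22125·482799 − 71764·148848
So 3 = (22125)·482799 + (-71764)·148848.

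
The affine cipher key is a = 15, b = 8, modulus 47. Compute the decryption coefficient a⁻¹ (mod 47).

22

Run Euclid on (47, 15):
47 = 3·15 + 2
15 = 7·2 + 1
2 = 2·1 + 0
The gcd is 1. Working backward:
1 = 15 − 7·2
1 = −7·47 + 22·15
So 15·22 ≡ 1 (mod 47).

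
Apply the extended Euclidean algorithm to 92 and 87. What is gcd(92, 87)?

1

Apply Euclid's algorithm to 92 and 87:
92 = 1*87 + 5
87 = 17*5 + 2
5 = 2*2 + 1
2 = 2*1 + 0
gcd(92, 87) = 1.
Express as a combination:
1 = 5 − 2·2
1 = −2·87 + 35·5
1 = 35·92 − 37·87
So 1 = (35)·92 + (-37)·87.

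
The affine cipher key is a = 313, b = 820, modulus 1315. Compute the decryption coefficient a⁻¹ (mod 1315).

647

Extended Euclidean algorithm:
1315 = 4*313 + 63
313 = 4*63 + 61
63 = 1*61 + 2
61 = 30*2 + 1
2 = 2*1 + 0
gcd = 1, so the inverse exists. Back-substitute:
1 = 61 − 30·2
1 = −30·63 + 31·61
1 = 31·313 − 154·63
1 = −154·1315 + 647·313
So 313·647 ≡ 1 (mod 1315).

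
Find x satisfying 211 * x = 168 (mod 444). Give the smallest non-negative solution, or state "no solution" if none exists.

First find gcd(211, 444):
444 = 2*211 + 22
211 = 9*22 + 13
22 = 1*13 + 9
13 = 1*9 + 4
9 = 2*4 + 1
4 = 4*1 + 0
gcd = 1, so a unique solution mod 444 exists.
Back-substitute for the Bézout coefficients:
1 = 9 − 2·4
1 = −2·13 + 3·9
1 = 3·22 − 5·13
1 = −5·211 + 48·22
1 = 48·444 − 101·211
So 211·(-101) ≡ 1 (mod 444), giving 211⁻¹ ≡ 343.
x ≡ 211⁻¹·168 ≡ 343·168 ≡ 348 (mod 444).

348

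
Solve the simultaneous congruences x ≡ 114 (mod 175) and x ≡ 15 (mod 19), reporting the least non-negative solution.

Write x = 114 + 175·k. Then 175·k ≡ 15 − 114 ≡ 15 (mod 19).
Need 175⁻¹ mod 19. Extended Euclid on (19, 4):
19 = 4·4 + 3
4 = 1·3 + 1
3 = 3·1 + 0
Back-substitute:
1 = 4 − 3
1 = −19 + 5·4
175⁻¹ ≡ 5 (mod 19), so k ≡ 5·15 ≡ 18 (mod 19).
x = 114 + 175·18 = 3264.

3264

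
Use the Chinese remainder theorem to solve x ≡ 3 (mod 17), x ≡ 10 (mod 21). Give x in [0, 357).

Write x = 3 + 17·k. Then 17·k ≡ 10 − 3 ≡ 7 (mod 21).
Need 17⁻¹ mod 21. Extended Euclid on (21, 17):
21 = 1×17 + 4
17 = 4×4 + 1
4 = 4×1 + 0
Back-substitute:
1 = 17 − 4·4
1 = −4·21 + 5·17
17⁻¹ ≡ 5 (mod 21), so k ≡ 5·7 ≡ 14 (mod 21).
x = 3 + 17·14 = 241.

241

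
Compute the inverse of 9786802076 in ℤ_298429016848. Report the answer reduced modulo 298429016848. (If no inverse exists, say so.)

no inverse exists

Compute gcd(9786802076, 298429016848):
298429016848 = 30·9786802076 + 4824954568
9786802076 = 2·4824954568 + 136892940
4824954568 = 35·136892940 + 33701668
136892940 = 4·33701668 + 2086268
33701668 = 16·2086268 + 321380
2086268 = 6·321380 + 157988
321380 = 2·157988 + 5404
157988 = 29·5404 + 1272
5404 = 4·1272 + 316
1272 = 4·316 + 8
316 = 39·8 + 4
8 = 2·4 + 0
gcd(9786802076, 298429016848) = 4 ≠ 1, so 9786802076 has no multiplicative inverse modulo 298429016848.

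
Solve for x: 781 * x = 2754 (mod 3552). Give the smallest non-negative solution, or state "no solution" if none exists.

First find gcd(781, 3552):
3552 = 4*781 + 428
781 = 1*428 + 353
428 = 1*353 + 75
353 = 4*75 + 53
75 = 1*53 + 22
53 = 2*22 + 9
22 = 2*9 + 4
9 = 2*4 + 1
4 = 4*1 + 0
gcd = 1, so a unique solution mod 3552 exists.
Back-substitute for the Bézout coefficients:
1 = 9 − 2·4
1 = −2·22 + 5·9
1 = 5·53 − 12·22
1 = −12·75 + 17·53
1 = 17·353 − 80·75
1 = −80·428 + 97·353
1 = 97·781 − 177·428
1 = −177·3552 + 805·781
So 781·(805) ≡ 1 (mod 3552), giving 781⁻¹ ≡ 805.
x ≡ 781⁻¹·2754 ≡ 805·2754 ≡ 522 (mod 3552).

522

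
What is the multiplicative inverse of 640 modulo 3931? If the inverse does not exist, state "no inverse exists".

Apply the Euclidean algorithm to 3931 and 640:
3931 = 6*640 + 91
640 = 7*91 + 3
91 = 30*3 + 1
3 = 3*1 + 0
gcd = 1, so the inverse exists. Back-substitute:
1 = 91 − 30·3
1 = −30·640 + 211·91
1 = 211·3931 − 1296·640
Hence 640⁻¹ ≡ -1296 ≡ 2635 (mod 3931).

2635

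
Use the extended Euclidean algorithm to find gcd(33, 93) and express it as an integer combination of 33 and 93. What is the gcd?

Euclidean algorithm:
93 = 2×33 + 27
33 = 1×27 + 6
27 = 4×6 + 3
6 = 2×3 + 0
gcd(33, 93) = 3.
Back-substituting:
3 = 27 − 4·6
3 = −4·33 + 5·27
3 = 5·93 − 14·33
So 3 = (5)·93 + (-14)·33.

3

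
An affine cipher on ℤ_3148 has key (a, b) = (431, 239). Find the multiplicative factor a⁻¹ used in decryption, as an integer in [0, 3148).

gcd(3148, 431) by repeated division:
3148 = 7*431 + 131
431 = 3*131 + 38
131 = 3*38 + 17
38 = 2*17 + 4
17 = 4*4 + 1
4 = 4*1 + 0
Since gcd(431, 3148) = 1, back-substitute to write 1 as a combination:
1 = 17 − 4·4
1 = −4·38 + 9·17
1 = 9·131 − 31·38
1 = −31·431 + 102·131
1 = 102·3148 − 745·431
So 431·(-745) ≡ 1 (mod 3148), and -745 ≡ 2403 (mod 3148).

2403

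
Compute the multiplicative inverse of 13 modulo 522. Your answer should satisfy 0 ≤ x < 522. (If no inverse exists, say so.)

241

Run Euclid on (522, 13):
522 = 40·13 + 2
13 = 6·2 + 1
2 = 2·1 + 0
The gcd is 1. Working backward:
1 = 13 − 6·2
1 = −6·522 + 241·13
So 13·241 ≡ 1 (mod 522).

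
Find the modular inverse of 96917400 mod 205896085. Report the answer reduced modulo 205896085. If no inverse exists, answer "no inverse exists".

Compute gcd(96917400, 205896085):
205896085 = 2×96917400 + 12061285
96917400 = 8×12061285 + 427120
12061285 = 28×427120 + 101925
427120 = 4×101925 + 19420
101925 = 5×19420 + 4825
19420 = 4×4825 + 120
4825 = 40×120 + 25
120 = 4×25 + 20
25 = 1×20 + 5
20 = 4×5 + 0
gcd(96917400, 205896085) = 5 ≠ 1, so 96917400 has no multiplicative inverse modulo 205896085.

no inverse exists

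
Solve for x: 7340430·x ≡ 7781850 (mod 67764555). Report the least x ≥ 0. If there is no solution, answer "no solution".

2806194

First find gcd(7340430, 67764555):
67764555 = 9*7340430 + 1700685
7340430 = 4*1700685 + 537690
1700685 = 3*537690 + 87615
537690 = 6*87615 + 12000
87615 = 7*12000 + 3615
12000 = 3*3615 + 1155
3615 = 3*1155 + 150
1155 = 7*150 + 105
150 = 1*105 + 45
105 = 2*45 + 15
45 = 3*15 + 0
gcd = 15 and 15 | 7781850, so solutions exist. Divide through by 15: 489362x ≡ 518790 (mod 4517637).
Now find 489362⁻¹ mod 4517637:
4517637 = 9·489362 + 113379
489362 = 4·113379 + 35846
113379 = 3·35846 + 5841
35846 = 6·5841 + 800
5841 = 7·800 + 241
800 = 3·241 + 77
241 = 3·77 + 10
77 = 7·10 + 7
10 = 1·7 + 3
7 = 2·3 + 1
3 = 3·1 + 0
Back-substitute:
1 = 7 − 2·3
1 = −2·10 + 3·7
1 = 3·77 − 23·10
1 = −23·241 + 72·77
1 = 72·800 − 239·241
1 = −239·5841 + 1745·800
1 = 1745·35846 − 10709·5841
1 = −10709·113379 + 33872·35846
1 = 33872·489362 − 146197·113379
1 = −146197·4517637 + 1349645·489362
So 489362⁻¹ ≡ 1349645 (mod 4517637).
Then x ≡ 1349645·518790 ≡ 2806194 (mod 4517637); the smallest non-negative solution is x = 2806194.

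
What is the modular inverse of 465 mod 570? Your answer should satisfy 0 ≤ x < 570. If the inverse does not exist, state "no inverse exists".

no inverse exists

Euclidean algorithm on 570, 465:
570 = 1·465 + 105
465 = 4·105 + 45
105 = 2·45 + 15
45 = 3·15 + 0
Since gcd = 15 > 1, 465 is not a unit mod 570.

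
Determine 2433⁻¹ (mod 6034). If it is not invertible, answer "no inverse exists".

1493

Apply the Euclidean algorithm to 6034 and 2433:
6034 = 2·2433 + 1168
2433 = 2·1168 + 97
1168 = 12·97 + 4
97 = 24·4 + 1
4 = 4·1 + 0
The gcd is 1. Working backward:
1 = 97 − 24·4
1 = −24·1168 + 289·97
1 = 289·2433 − 602·1168
1 = −602·6034 + 1493·2433
So 2433·1493 ≡ 1 (mod 6034).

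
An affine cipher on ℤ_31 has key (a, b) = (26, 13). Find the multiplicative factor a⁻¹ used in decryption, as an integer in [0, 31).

6

Extended Euclidean algorithm:
31 = 1×26 + 5
26 = 5×5 + 1
5 = 5×1 + 0
Since gcd(26, 31) = 1, back-substitute to write 1 as a combination:
1 = 26 − 5·5
1 = −5·31 + 6·26
So 26·6 ≡ 1 (mod 31).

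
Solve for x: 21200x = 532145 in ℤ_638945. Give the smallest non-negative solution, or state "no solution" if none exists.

43395

First find gcd(21200, 638945):
638945 = 30×21200 + 2945
21200 = 7×2945 + 585
2945 = 5×585 + 20
585 = 29×20 + 5
20 = 4×5 + 0
gcd = 5 and 5 | 532145, so solutions exist. Divide through by 5: 4240x ≡ 106429 (mod 127789).
Now find 4240⁻¹ mod 127789:
127789 = 30·4240 + 589
4240 = 7·589 + 117
589 = 5·117 + 4
117 = 29·4 + 1
4 = 4·1 + 0
Back-substitute:
1 = 117 − 29·4
1 = −29·589 + 146·117
1 = 146·4240 − 1051·589
1 = −1051·127789 + 31676·4240
So 4240⁻¹ ≡ 31676 (mod 127789).
Then x ≡ 31676·106429 ≡ 43395 (mod 127789); the smallest non-negative solution is x = 43395.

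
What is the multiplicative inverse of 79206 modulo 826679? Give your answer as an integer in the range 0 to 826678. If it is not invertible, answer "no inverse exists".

gcd(826679, 79206) by repeated division:
826679 = 10·79206 + 34619
79206 = 2·34619 + 9968
34619 = 3·9968 + 4715
9968 = 2·4715 + 538
4715 = 8·538 + 411
538 = 1·411 + 127
411 = 3·127 + 30
127 = 4·30 + 7
30 = 4·7 + 2
7 = 3·2 + 1
2 = 2·1 + 0
Since gcd(79206, 826679) = 1, back-substitute to write 1 as a combination:
1 = 7 − 3·2
1 = −3·30 + 13·7
1 = 13·127 − 55·30
1 = −55·411 + 178·127
1 = 178·538 − 233·411
1 = −233·4715 + 2042·538
1 = 2042·9968 − 4317·4715
1 = −4317·34619 + 14993·9968
1 = 14993·79206 − 34303·34619
1 = −34303·826679 + 358023·79206
So 79206·358023 ≡ 1 (mod 826679).

358023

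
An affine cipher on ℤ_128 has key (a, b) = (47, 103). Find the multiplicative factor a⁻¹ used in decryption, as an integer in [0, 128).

79

gcd(128, 47) by repeated division:
128 = 2×47 + 34
47 = 1×34 + 13
34 = 2×13 + 8
13 = 1×8 + 5
8 = 1×5 + 3
5 = 1×3 + 2
3 = 1×2 + 1
2 = 2×1 + 0
gcd = 1, so the inverse exists. Back-substitute:
1 = 3 − 2
1 = −5 + 2·3
1 = 2·8 − 3·5
1 = −3·13 + 5·8
1 = 5·34 − 13·13
1 = −13·47 + 18·34
1 = 18·128 − 49·47
So 47·(-49) ≡ 1 (mod 128), and -49 ≡ 79 (mod 128).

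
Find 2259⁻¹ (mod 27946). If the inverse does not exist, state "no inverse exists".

767

Extended Euclidean algorithm:
27946 = 12*2259 + 838
2259 = 2*838 + 583
838 = 1*583 + 255
583 = 2*255 + 73
255 = 3*73 + 36
73 = 2*36 + 1
36 = 36*1 + 0
The gcd is 1. Working backward:
1 = 73 − 2·36
1 = −2·255 + 7·73
1 = 7·583 − 16·255
1 = −16·838 + 23·583
1 = 23·2259 − 62·838
1 = −62·27946 + 767·2259
So 2259·767 ≡ 1 (mod 27946).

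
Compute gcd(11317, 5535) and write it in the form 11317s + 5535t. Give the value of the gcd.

Euclidean algorithm:
11317 = 2×5535 + 247
5535 = 22×247 + 101
247 = 2×101 + 45
101 = 2×45 + 11
45 = 4×11 + 1
11 = 11×1 + 0
gcd(11317, 5535) = 1.
Express as a combination:
1 = 45 − 4·11
1 = −4·101 + 9·45
1 = 9·247 − 22·101
1 = −22·5535 + 493·247
1 = 493·11317 − 1008·5535
So 1 = (493)·11317 + (-1008)·5535.

1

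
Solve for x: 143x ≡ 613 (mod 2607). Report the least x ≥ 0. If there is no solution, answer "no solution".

gcd(143, 2607):
2607 = 18×143 + 33
143 = 4×33 + 11
33 = 3×11 + 0
gcd = 11, but 11 ∤ 613, so the congruence has no solution.

no solution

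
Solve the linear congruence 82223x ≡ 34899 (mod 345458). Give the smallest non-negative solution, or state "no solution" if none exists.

First find gcd(82223, 345458):
345458 = 4*82223 + 16566
82223 = 4*16566 + 15959
16566 = 1*15959 + 607
15959 = 26*607 + 177
607 = 3*177 + 76
177 = 2*76 + 25
76 = 3*25 + 1
25 = 25*1 + 0
gcd = 1, so a unique solution mod 345458 exists.
Back-substitute for the Bézout coefficients:
1 = 76 − 3·25
1 = −3·177 + 7·76
1 = 7·607 − 24·177
1 = −24·15959 + 631·607
1 = 631·16566 − 655·15959
1 = −655·82223 + 3251·16566
1 = 3251·345458 − 13659·82223
So 82223·(-13659) ≡ 1 (mod 345458), giving 82223⁻¹ ≡ 331799.
x ≡ 82223⁻¹·34899 ≡ 331799·34899 ≡ 46599 (mod 345458).

46599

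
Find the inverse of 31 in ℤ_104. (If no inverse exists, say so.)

47

gcd(104, 31) by repeated division:
104 = 3*31 + 11
31 = 2*11 + 9
11 = 1*9 + 2
9 = 4*2 + 1
2 = 2*1 + 0
The gcd is 1. Working backward:
1 = 9 − 4·2
1 = −4·11 + 5·9
1 = 5·31 − 14·11
1 = −14·104 + 47·31
So 31·47 ≡ 1 (mod 104).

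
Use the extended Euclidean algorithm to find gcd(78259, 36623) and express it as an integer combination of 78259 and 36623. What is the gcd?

1

Repeated division:
78259 = 2·36623 + 5013
36623 = 7·5013 + 1532
5013 = 3·1532 + 417
1532 = 3·417 + 281
417 = 1·281 + 136
281 = 2·136 + 9
136 = 15·9 + 1
9 = 9·1 + 0
gcd(78259, 36623) = 1.
Express as a combination:
1 = 136 − 15·9
1 = −15·281 + 31·136
1 = 31·417 − 46·281
1 = −46·1532 + 169·417
1 = 169·5013 − 553·1532
1 = −553·36623 + 4040·5013
1 = 4040·78259 − 8633·36623
So 1 = (4040)·78259 + (-8633)·36623.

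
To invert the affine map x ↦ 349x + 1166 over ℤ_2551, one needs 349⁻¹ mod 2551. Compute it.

307

Extended Euclidean algorithm:
2551 = 7*349 + 108
349 = 3*108 + 25
108 = 4*25 + 8
25 = 3*8 + 1
8 = 8*1 + 0
Since gcd(349, 2551) = 1, back-substitute to write 1 as a combination:
1 = 25 − 3·8
1 = −3·108 + 13·25
1 = 13·349 − 42·108
1 = −42·2551 + 307·349
So 349·307 ≡ 1 (mod 2551).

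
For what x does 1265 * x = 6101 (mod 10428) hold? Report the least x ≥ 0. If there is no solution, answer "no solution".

no solution

gcd(1265, 10428):
10428 = 8*1265 + 308
1265 = 4*308 + 33
308 = 9*33 + 11
33 = 3*11 + 0
gcd = 11, but 11 ∤ 6101, so the congruence has no solution.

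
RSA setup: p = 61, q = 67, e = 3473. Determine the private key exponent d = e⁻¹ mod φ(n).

φ(n) = (p−1)(q−1) = 60·66 = 3960.
Need d with 3473·d ≡ 1 (mod 3960). Apply the extended Euclidean algorithm:
3960 = 1*3473 + 487
3473 = 7*487 + 64
487 = 7*64 + 39
64 = 1*39 + 25
39 = 1*25 + 14
25 = 1*14 + 11
14 = 1*11 + 3
11 = 3*3 + 2
3 = 1*2 + 1
2 = 2*1 + 0
Back-substitute:
1 = 3 − 2
1 = −11 + 4·3
1 = 4·14 − 5·11
1 = −5·25 + 9·14
1 = 9·39 − 14·25
1 = −14·64 + 23·39
1 = 23·487 − 175·64
1 = −175·3473 + 1248·487
1 = 1248·3960 − 1423·3473
So 3473·(-1423) ≡ 1 (mod 3960), hence d ≡ -1423 ≡ 2537 (mod 3960).

2537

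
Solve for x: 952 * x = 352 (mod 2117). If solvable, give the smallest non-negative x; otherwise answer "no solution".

First find gcd(952, 2117):
2117 = 2·952 + 213
952 = 4·213 + 100
213 = 2·100 + 13
100 = 7·13 + 9
13 = 1·9 + 4
9 = 2·4 + 1
4 = 4·1 + 0
gcd = 1, so a unique solution mod 2117 exists.
Back-substitute for the Bézout coefficients:
1 = 9 − 2·4
1 = −2·13 + 3·9
1 = 3·100 − 23·13
1 = −23·213 + 49·100
1 = 49·952 − 219·213
1 = −219·2117 + 487·952
So 952·(487) ≡ 1 (mod 2117), giving 952⁻¹ ≡ 487.
x ≡ 952⁻¹·352 ≡ 487·352 ≡ 2064 (mod 2117).

2064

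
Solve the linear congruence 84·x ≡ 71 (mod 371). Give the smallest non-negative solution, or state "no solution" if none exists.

gcd(84, 371):
371 = 4·84 + 35
84 = 2·35 + 14
35 = 2·14 + 7
14 = 2·7 + 0
gcd = 7, but 7 ∤ 71, so the congruence has no solution.

no solution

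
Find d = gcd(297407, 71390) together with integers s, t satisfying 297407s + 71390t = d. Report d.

11

Apply Euclid's algorithm to 297407 and 71390:
297407 = 4*71390 + 11847
71390 = 6*11847 + 308
11847 = 38*308 + 143
308 = 2*143 + 22
143 = 6*22 + 11
22 = 2*11 + 0
gcd(297407, 71390) = 11.
Back-substituting:
11 = 143 − 6·22
11 = −6·308 + 13·143
11 = 13·11847 − 500·308
11 = −500·71390 + 3013·11847
11 = 3013·297407 − 12552·71390
So 11 = (3013)·297407 + (-12552)·71390.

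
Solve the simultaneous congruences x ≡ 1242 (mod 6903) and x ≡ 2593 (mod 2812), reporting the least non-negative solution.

615609

Write x = 1242 + 6903·k. Then 6903·k ≡ 2593 − 1242 ≡ 1351 (mod 2812).
Need 6903⁻¹ mod 2812. Extended Euclid on (2812, 1279):
2812 = 2×1279 + 254
1279 = 5×254 + 9
254 = 28×9 + 2
9 = 4×2 + 1
2 = 2×1 + 0
Back-substitute:
1 = 9 − 4·2
1 = −4·254 + 113·9
1 = 113·1279 − 569·254
1 = −569·2812 + 1251·1279
6903⁻¹ ≡ 1251 (mod 2812), so k ≡ 1251·1351 ≡ 89 (mod 2812).
x = 1242 + 6903·89 = 615609.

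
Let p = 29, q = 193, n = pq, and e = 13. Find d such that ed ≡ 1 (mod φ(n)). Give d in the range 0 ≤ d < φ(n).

φ(n) = (p−1)(q−1) = 28·192 = 5376.
Need d with 13·d ≡ 1 (mod 5376). Apply the extended Euclidean algorithm:
5376 = 413·13 + 7
13 = 1·7 + 6
7 = 1·6 + 1
6 = 6·1 + 0
Back-substitute:
1 = 7 − 6
1 = −13 + 2·7
1 = 2·5376 − 827·13
So 13·(-827) ≡ 1 (mod 5376), hence d ≡ -827 ≡ 4549 (mod 5376).

4549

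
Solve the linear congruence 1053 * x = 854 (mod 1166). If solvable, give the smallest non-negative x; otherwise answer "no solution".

First find gcd(1053, 1166):
1166 = 1*1053 + 113
1053 = 9*113 + 36
113 = 3*36 + 5
36 = 7*5 + 1
5 = 5*1 + 0
gcd = 1, so a unique solution mod 1166 exists.
Back-substitute for the Bézout coefficients:
1 = 36 − 7·5
1 = −7·113 + 22·36
1 = 22·1053 − 205·113
1 = −205·1166 + 227·1053
So 1053·(227) ≡ 1 (mod 1166), giving 1053⁻¹ ≡ 227.
x ≡ 1053⁻¹·854 ≡ 227·854 ≡ 302 (mod 1166).

302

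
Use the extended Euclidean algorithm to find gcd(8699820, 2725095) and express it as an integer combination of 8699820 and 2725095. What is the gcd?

Euclidean algorithm:
8699820 = 3*2725095 + 524535
2725095 = 5*524535 + 102420
524535 = 5*102420 + 12435
102420 = 8*12435 + 2940
12435 = 4*2940 + 675
2940 = 4*675 + 240
675 = 2*240 + 195
240 = 1*195 + 45
195 = 4*45 + 15
45 = 3*15 + 0
gcd(8699820, 2725095) = 15.
Express as a combination:
15 = 195 − 4·45
15 = −4·240 + 5·195
15 = 5·675 − 14·240
15 = −14·2940 + 61·675
15 = 61·12435 − 258·2940
15 = −258·102420 + 2125·12435
15 = 2125·524535 − 10883·102420
15 = −10883·2725095 + 56540·524535
15 = 56540·8699820 − 180503·2725095
So 15 = (56540)·8699820 + (-180503)·2725095.

15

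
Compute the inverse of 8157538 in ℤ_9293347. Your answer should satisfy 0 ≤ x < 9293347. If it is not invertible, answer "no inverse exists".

Run Euclid on (9293347, 8157538):
9293347 = 1×8157538 + 1135809
8157538 = 7×1135809 + 206875
1135809 = 5×206875 + 101434
206875 = 2×101434 + 4007
101434 = 25×4007 + 1259
4007 = 3×1259 + 230
1259 = 5×230 + 109
230 = 2×109 + 12
109 = 9×12 + 1
12 = 12×1 + 0
Since gcd(8157538, 9293347) = 1, back-substitute to write 1 as a combination:
1 = 109 − 9·12
1 = −9·230 + 19·109
1 = 19·1259 − 104·230
1 = −104·4007 + 331·1259
1 = 331·101434 − 8379·4007
1 = −8379·206875 + 17089·101434
1 = 17089·1135809 − 93824·206875
1 = −93824·8157538 + 673857·1135809
1 = 673857·9293347 − 767681·8157538
Thus 8157538·(-767681) ≡ 1 (mod 9293347); reducing, -767681 mod 9293347 = 8525666.

8525666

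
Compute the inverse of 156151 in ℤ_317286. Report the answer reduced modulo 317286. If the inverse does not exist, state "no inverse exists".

73783

gcd(317286, 156151) by repeated division:
317286 = 2·156151 + 4984
156151 = 31·4984 + 1647
4984 = 3·1647 + 43
1647 = 38·43 + 13
43 = 3·13 + 4
13 = 3·4 + 1
4 = 4·1 + 0
gcd = 1, so the inverse exists. Back-substitute:
1 = 13 − 3·4
1 = −3·43 + 10·13
1 = 10·1647 − 383·43
1 = −383·4984 + 1159·1647
1 = 1159·156151 − 36312·4984
1 = −36312·317286 + 73783·156151
So 156151·73783 ≡ 1 (mod 317286).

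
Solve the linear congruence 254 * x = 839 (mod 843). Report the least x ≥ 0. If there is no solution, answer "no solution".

First find gcd(254, 843):
843 = 3*254 + 81
254 = 3*81 + 11
81 = 7*11 + 4
11 = 2*4 + 3
4 = 1*3 + 1
3 = 3*1 + 0
gcd = 1, so a unique solution mod 843 exists.
Back-substitute for the Bézout coefficients:
1 = 4 − 3
1 = −11 + 3·4
1 = 3·81 − 22·11
1 = −22·254 + 69·81
1 = 69·843 − 229·254
So 254·(-229) ≡ 1 (mod 843), giving 254⁻¹ ≡ 614.
x ≡ 254⁻¹·839 ≡ 614·839 ≡ 73 (mod 843).

73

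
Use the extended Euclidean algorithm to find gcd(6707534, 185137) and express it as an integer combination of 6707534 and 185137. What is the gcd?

1

Euclidean algorithm:
6707534 = 36×185137 + 42602
185137 = 4×42602 + 14729
42602 = 2×14729 + 13144
14729 = 1×13144 + 1585
13144 = 8×1585 + 464
1585 = 3×464 + 193
464 = 2×193 + 78
193 = 2×78 + 37
78 = 2×37 + 4
37 = 9×4 + 1
4 = 4×1 + 0
gcd(6707534, 185137) = 1.
Working backward:
1 = 37 − 9·4
1 = −9·78 + 19·37
1 = 19·193 − 47·78
1 = −47·464 + 113·193
1 = 113·1585 − 386·464
1 = −386·13144 + 3201·1585
1 = 3201·14729 − 3587·13144
1 = −3587·42602 + 10375·14729
1 = 10375·185137 − 45087·42602
1 = −45087·6707534 + 1633507·185137
So 1 = (-45087)·6707534 + (1633507)·185137.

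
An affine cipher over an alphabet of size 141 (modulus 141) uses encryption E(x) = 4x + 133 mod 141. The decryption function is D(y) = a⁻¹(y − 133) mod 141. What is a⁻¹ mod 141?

106

Apply the Euclidean algorithm to 141 and 4:
141 = 35*4 + 1
4 = 4*1 + 0
The gcd is 1. Working backward:
1 = 141 − 35·4
So 4·(-35) ≡ 1 (mod 141), and -35 ≡ 106 (mod 141).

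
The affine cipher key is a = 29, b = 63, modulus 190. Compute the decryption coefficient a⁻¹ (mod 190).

59

Apply the Euclidean algorithm to 190 and 29:
190 = 6*29 + 16
29 = 1*16 + 13
16 = 1*13 + 3
13 = 4*3 + 1
3 = 3*1 + 0
gcd = 1, so the inverse exists. Back-substitute:
1 = 13 − 4·3
1 = −4·16 + 5·13
1 = 5·29 − 9·16
1 = −9·190 + 59·29
So 29·59 ≡ 1 (mod 190).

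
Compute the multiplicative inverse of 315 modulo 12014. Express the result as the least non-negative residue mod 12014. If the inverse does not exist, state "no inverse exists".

5187

Extended Euclidean algorithm:
12014 = 38*315 + 44
315 = 7*44 + 7
44 = 6*7 + 2
7 = 3*2 + 1
2 = 2*1 + 0
Since gcd(315, 12014) = 1, back-substitute to write 1 as a combination:
1 = 7 − 3·2
1 = −3·44 + 19·7
1 = 19·315 − 136·44
1 = −136·12014 + 5187·315
So 315·5187 ≡ 1 (mod 12014).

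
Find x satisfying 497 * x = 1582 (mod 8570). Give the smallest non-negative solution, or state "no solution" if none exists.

486

First find gcd(497, 8570):
8570 = 17*497 + 121
497 = 4*121 + 13
121 = 9*13 + 4
13 = 3*4 + 1
4 = 4*1 + 0
gcd = 1, so a unique solution mod 8570 exists.
Back-substitute for the Bézout coefficients:
1 = 13 − 3·4
1 = −3·121 + 28·13
1 = 28·497 − 115·121
1 = −115·8570 + 1983·497
So 497·(1983) ≡ 1 (mod 8570), giving 497⁻¹ ≡ 1983.
x ≡ 497⁻¹·1582 ≡ 1983·1582 ≡ 486 (mod 8570).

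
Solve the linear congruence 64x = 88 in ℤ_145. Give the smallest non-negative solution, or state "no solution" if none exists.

First find gcd(64, 145):
145 = 2*64 + 17
64 = 3*17 + 13
17 = 1*13 + 4
13 = 3*4 + 1
4 = 4*1 + 0
gcd = 1, so a unique solution mod 145 exists.
Back-substitute for the Bézout coefficients:
1 = 13 − 3·4
1 = −3·17 + 4·13
1 = 4·64 − 15·17
1 = −15·145 + 34·64
So 64·(34) ≡ 1 (mod 145), giving 64⁻¹ ≡ 34.
x ≡ 64⁻¹·88 ≡ 34·88 ≡ 92 (mod 145).

92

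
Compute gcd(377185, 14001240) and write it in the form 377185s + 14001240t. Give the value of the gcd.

Repeated division:
14001240 = 37*377185 + 45395
377185 = 8*45395 + 14025
45395 = 3*14025 + 3320
14025 = 4*3320 + 745
3320 = 4*745 + 340
745 = 2*340 + 65
340 = 5*65 + 15
65 = 4*15 + 5
15 = 3*5 + 0
gcd(377185, 14001240) = 5.
Back-substituting:
5 = 65 − 4·15
5 = −4·340 + 21·65
5 = 21·745 − 46·340
5 = −46·3320 + 205·745
5 = 205·14025 − 866·3320
5 = −866·45395 + 2803·14025
5 = 2803·377185 − 23290·45395
5 = −23290·14001240 + 864533·377185
So 5 = (-23290)·14001240 + (864533)·377185.

5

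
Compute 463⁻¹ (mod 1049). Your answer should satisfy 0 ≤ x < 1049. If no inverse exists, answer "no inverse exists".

904

Run Euclid on (1049, 463):
1049 = 2*463 + 123
463 = 3*123 + 94
123 = 1*94 + 29
94 = 3*29 + 7
29 = 4*7 + 1
7 = 7*1 + 0
gcd = 1, so the inverse exists. Back-substitute:
1 = 29 − 4·7
1 = −4·94 + 13·29
1 = 13·123 − 17·94
1 = −17·463 + 64·123
1 = 64·1049 − 145·463
So 463·(-145) ≡ 1 (mod 1049), and -145 ≡ 904 (mod 1049).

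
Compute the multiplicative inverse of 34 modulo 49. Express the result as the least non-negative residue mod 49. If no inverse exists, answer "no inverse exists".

13

Run Euclid on (49, 34):
49 = 1×34 + 15
34 = 2×15 + 4
15 = 3×4 + 3
4 = 1×3 + 1
3 = 3×1 + 0
The gcd is 1. Working backward:
1 = 4 − 3
1 = −15 + 4·4
1 = 4·34 − 9·15
1 = −9·49 + 13·34
So 34·13 ≡ 1 (mod 49).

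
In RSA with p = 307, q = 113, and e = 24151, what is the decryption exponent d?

22471

φ(n) = (p−1)(q−1) = 306·112 = 34272.
Need d with 24151·d ≡ 1 (mod 34272). Apply the extended Euclidean algorithm:
34272 = 1*24151 + 10121
24151 = 2*10121 + 3909
10121 = 2*3909 + 2303
3909 = 1*2303 + 1606
2303 = 1*1606 + 697
1606 = 2*697 + 212
697 = 3*212 + 61
212 = 3*61 + 29
61 = 2*29 + 3
29 = 9*3 + 2
3 = 1*2 + 1
2 = 2*1 + 0
Back-substitute:
1 = 3 − 2
1 = −29 + 10·3
1 = 10·61 − 21·29
1 = −21·212 + 73·61
1 = 73·697 − 240·212
1 = −240·1606 + 553·697
1 = 553·2303 − 793·1606
1 = −793·3909 + 1346·2303
1 = 1346·10121 − 3485·3909
1 = −3485·24151 + 8316·10121
1 = 8316·34272 − 11801·24151
So 24151·(-11801) ≡ 1 (mod 34272), hence d ≡ -11801 ≡ 22471 (mod 34272).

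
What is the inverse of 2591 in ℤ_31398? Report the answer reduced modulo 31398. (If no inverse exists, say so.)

gcd(31398, 2591) by repeated division:
31398 = 12*2591 + 306
2591 = 8*306 + 143
306 = 2*143 + 20
143 = 7*20 + 3
20 = 6*3 + 2
3 = 1*2 + 1
2 = 2*1 + 0
Since gcd(2591, 31398) = 1, back-substitute to write 1 as a combination:
1 = 3 − 2
1 = −20 + 7·3
1 = 7·143 − 50·20
1 = −50·306 + 107·143
1 = 107·2591 − 906·306
1 = −906·31398 + 10979·2591
So 2591·10979 ≡ 1 (mod 31398).

10979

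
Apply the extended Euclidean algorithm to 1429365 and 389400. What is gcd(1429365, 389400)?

Repeated division:
1429365 = 3*389400 + 261165
389400 = 1*261165 + 128235
261165 = 2*128235 + 4695
128235 = 27*4695 + 1470
4695 = 3*1470 + 285
1470 = 5*285 + 45
285 = 6*45 + 15
45 = 3*15 + 0
gcd(1429365, 389400) = 15.
Express as a combination:
15 = 285 − 6·45
15 = −6·1470 + 31·285
15 = 31·4695 − 99·1470
15 = −99·128235 + 2704·4695
15 = 2704·261165 − 5507·128235
15 = −5507·389400 + 8211·261165
15 = 8211·1429365 − 30140·389400
So 15 = (8211)·1429365 + (-30140)·389400.

15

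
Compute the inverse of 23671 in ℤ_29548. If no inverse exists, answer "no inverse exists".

3263

Apply the Euclidean algorithm to 29548 and 23671:
29548 = 1·23671 + 5877
23671 = 4·5877 + 163
5877 = 36·163 + 9
163 = 18·9 + 1
9 = 9·1 + 0
The gcd is 1. Working backward:
1 = 163 − 18·9
1 = −18·5877 + 649·163
1 = 649·23671 − 2614·5877
1 = −2614·29548 + 3263·23671
So 23671·3263 ≡ 1 (mod 29548).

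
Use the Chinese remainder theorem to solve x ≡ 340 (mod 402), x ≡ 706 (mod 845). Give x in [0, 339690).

Write x = 340 + 402·k. Then 402·k ≡ 706 − 340 ≡ 366 (mod 845).
Need 402⁻¹ mod 845. Extended Euclid on (845, 402):
845 = 2*402 + 41
402 = 9*41 + 33
41 = 1*33 + 8
33 = 4*8 + 1
8 = 8*1 + 0
Back-substitute:
1 = 33 − 4·8
1 = −4·41 + 5·33
1 = 5·402 − 49·41
1 = −49·845 + 103·402
402⁻¹ ≡ 103 (mod 845), so k ≡ 103·366 ≡ 518 (mod 845).
x = 340 + 402·518 = 208576.

208576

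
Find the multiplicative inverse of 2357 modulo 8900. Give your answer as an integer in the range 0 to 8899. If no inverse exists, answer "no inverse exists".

Extended Euclidean algorithm:
8900 = 3·2357 + 1829
2357 = 1·1829 + 528
1829 = 3·528 + 245
528 = 2·245 + 38
245 = 6·38 + 17
38 = 2·17 + 4
17 = 4·4 + 1
4 = 4·1 + 0
Since gcd(2357, 8900) = 1, back-substitute to write 1 as a combination:
1 = 17 − 4·4
1 = −4·38 + 9·17
1 = 9·245 − 58·38
1 = −58·528 + 125·245
1 = 125·1829 − 433·528
1 = −433·2357 + 558·1829
1 = 558·8900 − 2107·2357
So 2357·(-2107) ≡ 1 (mod 8900), and -2107 ≡ 6793 (mod 8900).

6793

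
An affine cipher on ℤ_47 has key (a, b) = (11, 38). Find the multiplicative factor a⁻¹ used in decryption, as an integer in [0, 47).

Apply the Euclidean algorithm to 47 and 11:
47 = 4·11 + 3
11 = 3·3 + 2
3 = 1·2 + 1
2 = 2·1 + 0
Since gcd(11, 47) = 1, back-substitute to write 1 as a combination:
1 = 3 − 2
1 = −11 + 4·3
1 = 4·47 − 17·11
Thus 11·(-17) ≡ 1 (mod 47); reducing, -17 mod 47 = 30.

30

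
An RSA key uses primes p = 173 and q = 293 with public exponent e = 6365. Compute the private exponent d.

φ(n) = (p−1)(q−1) = 172·292 = 50224.
Need d with 6365·d ≡ 1 (mod 50224). Apply the extended Euclidean algorithm:
50224 = 7*6365 + 5669
6365 = 1*5669 + 696
5669 = 8*696 + 101
696 = 6*101 + 90
101 = 1*90 + 11
90 = 8*11 + 2
11 = 5*2 + 1
2 = 2*1 + 0
Back-substitute:
1 = 11 − 5·2
1 = −5·90 + 41·11
1 = 41·101 − 46·90
1 = −46·696 + 317·101
1 = 317·5669 − 2582·696
1 = −2582·6365 + 2899·5669
1 = 2899·50224 − 22875·6365
So 6365·(-22875) ≡ 1 (mod 50224), hence d ≡ -22875 ≡ 27349 (mod 50224).

27349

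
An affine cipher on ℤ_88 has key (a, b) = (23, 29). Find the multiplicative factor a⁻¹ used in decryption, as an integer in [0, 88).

gcd(88, 23) by repeated division:
88 = 3*23 + 19
23 = 1*19 + 4
19 = 4*4 + 3
4 = 1*3 + 1
3 = 3*1 + 0
Since gcd(23, 88) = 1, back-substitute to write 1 as a combination:
1 = 4 − 3
1 = −19 + 5·4
1 = 5·23 − 6·19
1 = −6·88 + 23·23
So 23·23 ≡ 1 (mod 88).

23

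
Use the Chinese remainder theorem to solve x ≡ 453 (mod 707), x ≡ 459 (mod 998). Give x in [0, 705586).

51357

Write x = 453 + 707·k. Then 707·k ≡ 459 − 453 ≡ 6 (mod 998).
Need 707⁻¹ mod 998. Extended Euclid on (998, 707):
998 = 1×707 + 291
707 = 2×291 + 125
291 = 2×125 + 41
125 = 3×41 + 2
41 = 20×2 + 1
2 = 2×1 + 0
Back-substitute:
1 = 41 − 20·2
1 = −20·125 + 61·41
1 = 61·291 − 142·125
1 = −142·707 + 345·291
1 = 345·998 − 487·707
707⁻¹ ≡ 511 (mod 998), so k ≡ 511·6 ≡ 72 (mod 998).
x = 453 + 707·72 = 51357.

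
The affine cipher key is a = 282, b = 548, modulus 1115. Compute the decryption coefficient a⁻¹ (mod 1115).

858

Extended Euclidean algorithm:
1115 = 3*282 + 269
282 = 1*269 + 13
269 = 20*13 + 9
13 = 1*9 + 4
9 = 2*4 + 1
4 = 4*1 + 0
gcd = 1, so the inverse exists. Back-substitute:
1 = 9 − 2·4
1 = −2·13 + 3·9
1 = 3·269 − 62·13
1 = −62·282 + 65·269
1 = 65·1115 − 257·282
Hence 282⁻¹ ≡ -257 ≡ 858 (mod 1115).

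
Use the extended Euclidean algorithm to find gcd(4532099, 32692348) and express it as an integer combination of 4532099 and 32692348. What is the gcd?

Apply Euclid's algorithm to 32692348 and 4532099:
32692348 = 7×4532099 + 967655
4532099 = 4×967655 + 661479
967655 = 1×661479 + 306176
661479 = 2×306176 + 49127
306176 = 6×49127 + 11414
49127 = 4×11414 + 3471
11414 = 3×3471 + 1001
3471 = 3×1001 + 468
1001 = 2×468 + 65
468 = 7×65 + 13
65 = 5×13 + 0
gcd(4532099, 32692348) = 13.
Express as a combination:
13 = 468 − 7·65
13 = −7·1001 + 15·468
13 = 15·3471 − 52·1001
13 = −52·11414 + 171·3471
13 = 171·49127 − 736·11414
13 = −736·306176 + 4587·49127
13 = 4587·661479 − 9910·306176
13 = −9910·967655 + 14497·661479
13 = 14497·4532099 − 67898·967655
13 = −67898·32692348 + 489783·4532099
So 13 = (-67898)·32692348 + (489783)·4532099.

13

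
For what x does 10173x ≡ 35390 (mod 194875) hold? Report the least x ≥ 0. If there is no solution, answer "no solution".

41055

First find gcd(10173, 194875):
194875 = 19*10173 + 1588
10173 = 6*1588 + 645
1588 = 2*645 + 298
645 = 2*298 + 49
298 = 6*49 + 4
49 = 12*4 + 1
4 = 4*1 + 0
gcd = 1, so a unique solution mod 194875 exists.
Back-substitute for the Bézout coefficients:
1 = 49 − 12·4
1 = −12·298 + 73·49
1 = 73·645 − 158·298
1 = −158·1588 + 389·645
1 = 389·10173 − 2492·1588
1 = −2492·194875 + 47737·10173
So 10173·(47737) ≡ 1 (mod 194875), giving 10173⁻¹ ≡ 47737.
x ≡ 10173⁻¹·35390 ≡ 47737·35390 ≡ 41055 (mod 194875).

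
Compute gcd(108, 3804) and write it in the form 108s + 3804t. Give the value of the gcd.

Apply Euclid's algorithm to 3804 and 108:
3804 = 35×108 + 24
108 = 4×24 + 12
24 = 2×12 + 0
gcd(108, 3804) = 12.
Express as a combination:
12 = 108 − 4·24
12 = −4·3804 + 141·108
So 12 = (-4)·3804 + (141)·108.

12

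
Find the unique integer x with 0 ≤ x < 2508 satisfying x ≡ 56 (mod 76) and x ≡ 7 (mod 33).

Write x = 56 + 76·k. Then 76·k ≡ 7 − 56 ≡ 17 (mod 33).
Need 76⁻¹ mod 33. Extended Euclid on (33, 10):
33 = 3·10 + 3
10 = 3·3 + 1
3 = 3·1 + 0
Back-substitute:
1 = 10 − 3·3
1 = −3·33 + 10·10
76⁻¹ ≡ 10 (mod 33), so k ≡ 10·17 ≡ 5 (mod 33).
x = 56 + 76·5 = 436.

436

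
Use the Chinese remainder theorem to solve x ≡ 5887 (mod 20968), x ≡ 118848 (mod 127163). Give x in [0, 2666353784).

Write x = 5887 + 20968·k. Then 20968·k ≡ 118848 − 5887 ≡ 112961 (mod 127163).
Need 20968⁻¹ mod 127163. Extended Euclid on (127163, 20968):
127163 = 6*20968 + 1355
20968 = 15*1355 + 643
1355 = 2*643 + 69
643 = 9*69 + 22
69 = 3*22 + 3
22 = 7*3 + 1
3 = 3*1 + 0
Back-substitute:
1 = 22 − 7·3
1 = −7·69 + 22·22
1 = 22·643 − 205·69
1 = −205·1355 + 432·643
1 = 432·20968 − 6685·1355
1 = −6685·127163 + 40542·20968
20968⁻¹ ≡ 40542 (mod 127163), so k ≡ 40542·112961 ≡ 16580 (mod 127163).
x = 5887 + 20968·16580 = 347655327.

347655327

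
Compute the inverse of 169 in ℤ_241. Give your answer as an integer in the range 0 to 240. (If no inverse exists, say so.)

164

Extended Euclidean algorithm:
241 = 1×169 + 72
169 = 2×72 + 25
72 = 2×25 + 22
25 = 1×22 + 3
22 = 7×3 + 1
3 = 3×1 + 0
The gcd is 1. Working backward:
1 = 22 − 7·3
1 = −7·25 + 8·22
1 = 8·72 − 23·25
1 = −23·169 + 54·72
1 = 54·241 − 77·169
Thus 169·(-77) ≡ 1 (mod 241); reducing, -77 mod 241 = 164.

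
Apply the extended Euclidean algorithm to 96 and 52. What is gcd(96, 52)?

4

Apply Euclid's algorithm to 96 and 52:
96 = 1*52 + 44
52 = 1*44 + 8
44 = 5*8 + 4
8 = 2*4 + 0
gcd(96, 52) = 4.
Back-substituting:
4 = 44 − 5·8
4 = −5·52 + 6·44
4 = 6·96 − 11·52
So 4 = (6)·96 + (-11)·52.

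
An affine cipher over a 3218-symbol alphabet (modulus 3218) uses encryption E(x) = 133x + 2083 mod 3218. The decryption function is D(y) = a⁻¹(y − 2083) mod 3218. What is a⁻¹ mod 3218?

Run Euclid on (3218, 133):
3218 = 24×133 + 26
133 = 5×26 + 3
26 = 8×3 + 2
3 = 1×2 + 1
2 = 2×1 + 0
Since gcd(133, 3218) = 1, back-substitute to write 1 as a combination:
1 = 3 − 2
1 = −26 + 9·3
1 = 9·133 − 46·26
1 = −46·3218 + 1113·133
So 133·1113 ≡ 1 (mod 3218).

1113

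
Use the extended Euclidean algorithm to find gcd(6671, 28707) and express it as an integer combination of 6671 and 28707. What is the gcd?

7

Repeated division:
28707 = 4×6671 + 2023
6671 = 3×2023 + 602
2023 = 3×602 + 217
602 = 2×217 + 168
217 = 1×168 + 49
168 = 3×49 + 21
49 = 2×21 + 7
21 = 3×7 + 0
gcd(6671, 28707) = 7.
Working backward:
7 = 49 − 2·21
7 = −2·168 + 7·49
7 = 7·217 − 9·168
7 = −9·602 + 25·217
7 = 25·2023 − 84·602
7 = −84·6671 + 277·2023
7 = 277·28707 − 1192·6671
So 7 = (277)·28707 + (-1192)·6671.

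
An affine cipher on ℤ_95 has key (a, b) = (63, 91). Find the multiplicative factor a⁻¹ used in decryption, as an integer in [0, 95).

92

gcd(95, 63) by repeated division:
95 = 1×63 + 32
63 = 1×32 + 31
32 = 1×31 + 1
31 = 31×1 + 0
Since gcd(63, 95) = 1, back-substitute to write 1 as a combination:
1 = 32 − 31
1 = −63 + 2·32
1 = 2·95 − 3·63
Hence 63⁻¹ ≡ -3 ≡ 92 (mod 95).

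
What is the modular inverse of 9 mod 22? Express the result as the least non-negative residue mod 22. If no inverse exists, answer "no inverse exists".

Extended Euclidean algorithm:
22 = 2*9 + 4
9 = 2*4 + 1
4 = 4*1 + 0
Since gcd(9, 22) = 1, back-substitute to write 1 as a combination:
1 = 9 − 2·4
1 = −2·22 + 5·9
So 9·5 ≡ 1 (mod 22).

5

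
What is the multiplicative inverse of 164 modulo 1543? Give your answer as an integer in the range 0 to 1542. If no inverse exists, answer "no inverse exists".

875

gcd(1543, 164) by repeated division:
1543 = 9×164 + 67
164 = 2×67 + 30
67 = 2×30 + 7
30 = 4×7 + 2
7 = 3×2 + 1
2 = 2×1 + 0
The gcd is 1. Working backward:
1 = 7 − 3·2
1 = −3·30 + 13·7
1 = 13·67 − 29·30
1 = −29·164 + 71·67
1 = 71·1543 − 668·164
So 164·(-668) ≡ 1 (mod 1543), and -668 ≡ 875 (mod 1543).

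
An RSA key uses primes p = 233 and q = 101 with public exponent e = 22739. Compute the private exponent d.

16859

φ(n) = (p−1)(q−1) = 232·100 = 23200.
Need d with 22739·d ≡ 1 (mod 23200). Apply the extended Euclidean algorithm:
23200 = 1×22739 + 461
22739 = 49×461 + 150
461 = 3×150 + 11
150 = 13×11 + 7
11 = 1×7 + 4
7 = 1×4 + 3
4 = 1×3 + 1
3 = 3×1 + 0
Back-substitute:
1 = 4 − 3
1 = −7 + 2·4
1 = 2·11 − 3·7
1 = −3·150 + 41·11
1 = 41·461 − 126·150
1 = −126·22739 + 6215·461
1 = 6215·23200 − 6341·22739
So 22739·(-6341) ≡ 1 (mod 23200), hence d ≡ -6341 ≡ 16859 (mod 23200).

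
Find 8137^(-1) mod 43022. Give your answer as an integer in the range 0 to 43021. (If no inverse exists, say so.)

Run Euclid on (43022, 8137):
43022 = 5·8137 + 2337
8137 = 3·2337 + 1126
2337 = 2·1126 + 85
1126 = 13·85 + 21
85 = 4·21 + 1
21 = 21·1 + 0
gcd = 1, so the inverse exists. Back-substitute:
1 = 85 − 4·21
1 = −4·1126 + 53·85
1 = 53·2337 − 110·1126
1 = −110·8137 + 383·2337
1 = 383·43022 − 2025·8137
Hence 8137⁻¹ ≡ -2025 ≡ 40997 (mod 43022).

40997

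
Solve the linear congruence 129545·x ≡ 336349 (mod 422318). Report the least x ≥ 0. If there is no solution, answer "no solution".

First find gcd(129545, 422318):
422318 = 3×129545 + 33683
129545 = 3×33683 + 28496
33683 = 1×28496 + 5187
28496 = 5×5187 + 2561
5187 = 2×2561 + 65
2561 = 39×65 + 26
65 = 2×26 + 13
26 = 2×13 + 0
gcd = 13 and 13 | 336349, so solutions exist. Divide through by 13: 9965x ≡ 25873 (mod 32486).
Now find 9965⁻¹ mod 32486:
32486 = 3*9965 + 2591
9965 = 3*2591 + 2192
2591 = 1*2192 + 399
2192 = 5*399 + 197
399 = 2*197 + 5
197 = 39*5 + 2
5 = 2*2 + 1
2 = 2*1 + 0
Back-substitute:
1 = 5 − 2·2
1 = −2·197 + 79·5
1 = 79·399 − 160·197
1 = −160·2192 + 879·399
1 = 879·2591 − 1039·2192
1 = −1039·9965 + 3996·2591
1 = 3996·32486 − 13027·9965
So 9965·(-13027) ≡ 1 (mod 32486), i.e. 9965⁻¹ ≡ 19459.
Then x ≡ 19459·25873 ≡ 27165 (mod 32486); the smallest non-negative solution is x = 27165.

27165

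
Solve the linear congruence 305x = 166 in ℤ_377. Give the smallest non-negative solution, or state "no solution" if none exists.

First find gcd(305, 377):
377 = 1×305 + 72
305 = 4×72 + 17
72 = 4×17 + 4
17 = 4×4 + 1
4 = 4×1 + 0
gcd = 1, so a unique solution mod 377 exists.
Back-substitute for the Bézout coefficients:
1 = 17 − 4·4
1 = −4·72 + 17·17
1 = 17·305 − 72·72
1 = −72·377 + 89·305
So 305·(89) ≡ 1 (mod 377), giving 305⁻¹ ≡ 89.
x ≡ 305⁻¹·166 ≡ 89·166 ≡ 71 (mod 377).

71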